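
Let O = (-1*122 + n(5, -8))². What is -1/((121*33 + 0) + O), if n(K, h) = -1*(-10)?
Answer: -1/16537 ≈ -6.0470e-5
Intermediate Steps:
n(K, h) = 10
O = 12544 (O = (-1*122 + 10)² = (-122 + 10)² = (-112)² = 12544)
-1/((121*33 + 0) + O) = -1/((121*33 + 0) + 12544) = -1/((3993 + 0) + 12544) = -1/(3993 + 12544) = -1/16537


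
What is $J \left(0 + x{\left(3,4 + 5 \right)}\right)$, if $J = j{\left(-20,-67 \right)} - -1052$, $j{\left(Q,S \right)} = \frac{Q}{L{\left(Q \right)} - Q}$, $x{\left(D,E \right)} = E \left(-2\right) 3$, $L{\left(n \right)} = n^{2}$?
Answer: $- \frac{397638}{7} \approx -56805.0$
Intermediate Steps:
$x{\left(D,E \right)} = - 6 E$ ($x{\left(D,E \right)} = - 2 E 3 = - 6 E$)
$j{\left(Q,S \right)} = \frac{Q}{Q^{2} - Q}$
$J = \frac{22091}{21}$ ($J = \frac{1}{-1 - 20} - -1052 = \frac{1}{-21} + 1052 = - \frac{1}{21} + 1052 = \frac{22091}{21} \approx 1052.0$)
$J \left(0 + x{\left(3,4 + 5 \right)}\right) = \frac{22091 \left(0 - 6 \left(4 + 5\right)\right)}{21} = \frac{22091 \left(0 - 54\right)}{21} = \frac{22091}{21} \left(-54\right) = - \frac{397638}{7}$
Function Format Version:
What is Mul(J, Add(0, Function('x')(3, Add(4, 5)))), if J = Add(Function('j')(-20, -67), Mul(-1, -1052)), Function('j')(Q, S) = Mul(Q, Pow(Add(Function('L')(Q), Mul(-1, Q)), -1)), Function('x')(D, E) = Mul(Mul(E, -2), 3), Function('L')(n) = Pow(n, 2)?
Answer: Rational(-397638, 7) ≈ -56805.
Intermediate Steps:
Function('x')(D, E) = Mul(-6, E) (Function('x')(D, E) = Mul(Mul(-2, E), 3) = Mul(-6, E))
Function('j')(Q, S) = Mul(Q, Pow(Add(Pow(Q, 2), Mul(-1, Q)), -1))
J = Rational(22091, 21) (J = Add(Pow(Add(-1, -20), -1), Mul(-1, -1052)) = Add(Pow(-21, -1), 1052) = Add(Rational(-1, 21), 1052) = Rational(22091, 21) ≈ 1052.0)
Mul(J, Add(0, Function('x')(3, Add(4, 5)))) = Mul(Rational(22091, 21), Add(0, Mul(-6, Add(4, 5)))) = Mul(Rational(22091, 21), Add(0, Mul(-6, 9))) = Mul(Rational(22091, 21), Add(0, -54)) = Mul(Rational(22091, 21), -54) = Rational(-397638, 7)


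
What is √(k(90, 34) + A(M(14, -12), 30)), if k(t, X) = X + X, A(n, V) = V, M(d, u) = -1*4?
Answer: 7*√2 ≈ 9.8995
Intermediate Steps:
M(d, u) = -4
k(t, X) = 2*X
√(k(90, 34) + A(M(14, -12), 30)) = √(2*34 + 30) = √(68 + 30) = √98 = 7*√2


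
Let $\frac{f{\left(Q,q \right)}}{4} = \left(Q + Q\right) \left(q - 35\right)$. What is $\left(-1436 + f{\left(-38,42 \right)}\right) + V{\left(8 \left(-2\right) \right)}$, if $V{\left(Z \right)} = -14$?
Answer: $-3578$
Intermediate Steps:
$f{\left(Q,q \right)} = 8 Q \left(-35 + q\right)$ ($f{\left(Q,q \right)} = 4 \left(Q + Q\right) \left(q - 35\right) = 4 \cdot 2 Q \left(-35 + q\right) = 8 Q \left(-35 + q\right)$)
$\left(-1436 + f{\left(-38,42 \right)}\right) + V{\left(8 \left(-2\right) \right)} = \left(-1436 + 8 \left(-38\right) \left(-35 + 42\right)\right) - 14 = \left(-1436 + 8 \left(-38\right) 7\right) - 14 = \left(-1436 - 2128\right) - 14 = -3564 - 14 = -3578$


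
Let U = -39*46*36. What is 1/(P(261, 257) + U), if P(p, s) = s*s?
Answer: 1/1465 ≈ 0.00068259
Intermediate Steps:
P(p, s) = s**2
U = -64584 (U = -1794*36 = -64584)
1/(P(261, 257) + U) = 1/(257**2 - 64584) = 1/(66049 - 64584) = 1/1465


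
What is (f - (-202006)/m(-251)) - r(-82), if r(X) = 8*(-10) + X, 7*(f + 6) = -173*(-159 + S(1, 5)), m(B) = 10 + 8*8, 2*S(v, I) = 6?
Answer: 1745981/259 ≈ 6741.2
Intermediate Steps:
S(v, I) = 3 (S(v, I) = (1/2)*6 = 3)
m(B) = 74 (m(B) = 10 + 64 = 74)
f = 26946/7 (f = -6 + (-173*(-159 + 3))/7 = -6 + (-173*(-156))/7 = -6 + (1/7)*26988 = -6 + 26988/7 = 26946/7 ≈ 3849.4)
r(X) = -80 + X
(f - (-202006)/m(-251)) - r(-82) = (26946/7 - (-202006)/74) - (-80 - 82) = (26946/7 - (-202006)/74) - 1*(-162) = (26946/7 - 1*(-101003/37)) + 162 = (26946/7 + 101003/37) + 162 = 1704023/259 + 162 = 1745981/259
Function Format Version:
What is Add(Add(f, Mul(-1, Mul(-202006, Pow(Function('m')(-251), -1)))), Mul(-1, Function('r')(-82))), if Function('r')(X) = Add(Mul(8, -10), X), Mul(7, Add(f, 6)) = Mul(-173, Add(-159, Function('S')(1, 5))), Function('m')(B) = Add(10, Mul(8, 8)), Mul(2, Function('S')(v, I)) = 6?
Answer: Rational(1745981, 259) ≈ 6741.2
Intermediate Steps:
Function('S')(v, I) = 3 (Function('S')(v, I) = Mul(Rational(1, 2), 6) = 3)
Function('m')(B) = 74 (Function('m')(B) = Add(10, 64) = 74)
f = Rational(26946, 7) (f = Add(-6, Mul(Rational(1, 7), Mul(-173, Add(-159, 3)))) = Add(-6, Mul(Rational(1, 7), Mul(-173, -156))) = Add(-6, Mul(Rational(1, 7), 26988)) = Add(-6, Rational(26988, 7)) = Rational(26946, 7) ≈ 3849.4)
Function('r')(X) = Add(-80, X)
Add(Add(f, Mul(-1, Mul(-202006, Pow(Function('m')(-251), -1)))), Mul(-1, Function('r')(-82))) = Add(Add(Rational(26946, 7), Mul(-1, Mul(-202006, Pow(74, -1)))), Mul(-1, Add(-80, -82))) = Add(Add(Rational(26946, 7), Mul(-1, Mul(-202006, Rational(1, 74)))), Mul(-1, -162)) = Add(Add(Rational(26946, 7), Mul(-1, Rational(-101003, 37))), 162) = Add(Add(Rational(26946, 7), Rational(101003, 37)), 162) = Add(Rational(1704023, 259), 162) = Rational(1745981, 259)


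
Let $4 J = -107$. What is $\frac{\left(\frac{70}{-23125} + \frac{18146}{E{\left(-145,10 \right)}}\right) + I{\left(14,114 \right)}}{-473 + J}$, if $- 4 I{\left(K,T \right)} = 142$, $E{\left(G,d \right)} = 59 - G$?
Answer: $- \frac{50428144}{471514125} \approx -0.10695$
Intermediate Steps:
$I{\left(K,T \right)} = - \frac{71}{2}$ ($I{\left(K,T \right)} = \left(- \frac{1}{4}\right) 142 = - \frac{71}{2}$)
$J = - \frac{107}{4}$ ($J = \frac{1}{4} \left(-107\right) = - \frac{107}{4} \approx -26.75$)
$\frac{\left(\frac{70}{-23125} + \frac{18146}{E{\left(-145,10 \right)}}\right) + I{\left(14,114 \right)}}{-473 + J} = \frac{\left(\frac{70}{-23125} + \frac{18146}{59 - -145}\right) - \frac{71}{2}}{-473 - \frac{107}{4}} = \frac{\left(70 \left(- \frac{1}{23125}\right) + \frac{18146}{59 + 145}\right) - \frac{71}{2}}{- \frac{1999}{4}} = \left(\left(- \frac{14}{4625} + \frac{18146}{204}\right) - \frac{71}{2}\right) \left(- \frac{4}{1999}\right) = \left(\left(- \frac{14}{4625} + 18146 \cdot \frac{1}{204}\right) - \frac{71}{2}\right) \left(- \frac{4}{1999}\right) = \left(\left(- \frac{14}{4625} + \frac{9073}{102}\right) - \frac{71}{2}\right) \left(- \frac{4}{1999}\right) = \left(\frac{41961197}{471750} - \frac{71}{2}\right) \left(- \frac{4}{1999}\right) = \frac{12607036}{235875} \left(- \frac{4}{1999}\right) = - \frac{50428144}{471514125}$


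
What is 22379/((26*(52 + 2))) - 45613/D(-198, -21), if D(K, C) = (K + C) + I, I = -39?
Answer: 11635739/60372 ≈ 192.73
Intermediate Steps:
D(K, C) = -39 + C + K (D(K, C) = (K + C) - 39 = (C + K) - 39 = -39 + C + K)
22379/((26*(52 + 2))) - 45613/D(-198, -21) = 22379/((26*(52 + 2))) - 45613/(-39 - 21 - 198) = 22379/((26*54)) - 45613/(-258) = 22379/1404 - 45613*(-1/258) = 22379*(1/1404) + 45613/258 = 22379/1404 + 45613/258 = 11635739/60372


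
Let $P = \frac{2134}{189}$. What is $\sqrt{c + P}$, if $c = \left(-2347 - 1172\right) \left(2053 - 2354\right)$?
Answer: $\frac{5 \sqrt{168163401}}{63} \approx 1029.2$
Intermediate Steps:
$c = 1059219$ ($c = \left(-3519\right) \left(-301\right) = 1059219$)
$P = \frac{2134}{189}$ ($P = 2134 \cdot \frac{1}{189} = \frac{2134}{189} \approx 11.291$)
$\sqrt{c + P} = \sqrt{1059219 + \frac{2134}{189}} = \sqrt{\frac{200194525}{189}} = \frac{5 \sqrt{168163401}}{63}$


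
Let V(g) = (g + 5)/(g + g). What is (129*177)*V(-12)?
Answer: 53277/8 ≈ 6659.6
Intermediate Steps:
V(g) = (5 + g)/(2*g) (V(g) = (5 + g)/((2*g)) = (5 + g)*(1/(2*g)) = (5 + g)/(2*g))
(129*177)*V(-12) = (129*177)*((½)*(5 - 12)/(-12)) = 22833*((½)*(-1/12)*(-7)) = 22833*(7/24) = 53277/8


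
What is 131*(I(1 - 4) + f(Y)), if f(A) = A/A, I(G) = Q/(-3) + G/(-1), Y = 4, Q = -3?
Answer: 655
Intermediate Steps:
I(G) = 1 - G (I(G) = -3/(-3) + G/(-1) = -3*(-1/3) + G*(-1) = 1 - G)
f(A) = 1
131*(I(1 - 4) + f(Y)) = 131*((1 - (1 - 4)) + 1) = 131*((1 - 1*(-3)) + 1) = 131*((1 + 3) + 1) = 131*(4 + 1) = 131*5 = 655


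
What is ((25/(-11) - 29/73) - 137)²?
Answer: 12578744025/644809 ≈ 19508.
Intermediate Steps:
((25/(-11) - 29/73) - 137)² = ((25*(-1/11) - 29*1/73) - 137)² = ((-25/11 - 29/73) - 137)² = (-2144/803 - 137)² = (-112155/803)² = 12578744025/644809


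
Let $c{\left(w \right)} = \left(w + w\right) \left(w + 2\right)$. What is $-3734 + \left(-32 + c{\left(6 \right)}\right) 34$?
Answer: $-1558$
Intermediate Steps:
$c{\left(w \right)} = 2 w \left(2 + w\right)$
$-3734 + \left(-32 + c{\left(6 \right)}\right) 34 = -3734 + \left(-32 + 2 \cdot 6 \left(2 + 6\right)\right) 34 = -3734 + \left(-32 + 2 \cdot 6 \cdot 8\right) 34 = -3734 + \left(-32 + 96\right) 34 = -3734 + 64 \cdot 34 = -3734 + 2176 = -1558$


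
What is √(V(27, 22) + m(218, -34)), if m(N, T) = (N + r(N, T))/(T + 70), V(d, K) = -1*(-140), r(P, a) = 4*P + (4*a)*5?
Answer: 5*√218/6 ≈ 12.304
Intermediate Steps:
r(P, a) = 4*P + 20*a
V(d, K) = 140
m(N, T) = (5*N + 20*T)/(70 + T) (m(N, T) = (N + (4*N + 20*T))/(T + 70) = (5*N + 20*T)/(70 + T))
√(V(27, 22) + m(218, -34)) = √(140 + 5*(218 + 4*(-34))/(70 - 34)) = √(140 + 5*(218 - 136)/36) = √(140 + 5*(1/36)*82) = √(140 + 205/18) = √(2725/18) = 5*√218/6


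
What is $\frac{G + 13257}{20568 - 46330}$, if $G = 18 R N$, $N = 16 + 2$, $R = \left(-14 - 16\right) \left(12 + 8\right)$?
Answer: $\frac{181143}{25762} \approx 7.0314$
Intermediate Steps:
$R = -600$ ($R = \left(-30\right) 20 = -600$)
$N = 18$
$G = -194400$ ($G = 18 \left(-600\right) 18 = \left(-10800\right) 18 = -194400$)
$\frac{G + 13257}{20568 - 46330} = \frac{-194400 + 13257}{20568 - 46330} = - \frac{181143}{-25762} = \left(-181143\right) \left(- \frac{1}{25762}\right) = \frac{181143}{25762}$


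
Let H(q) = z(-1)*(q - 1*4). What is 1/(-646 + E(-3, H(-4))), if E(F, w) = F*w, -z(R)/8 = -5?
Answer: 1/314 ≈ 0.0031847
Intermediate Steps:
z(R) = 40 (z(R) = -8*(-5) = 40)
H(q) = -160 + 40*q (H(q) = 40*(q - 1*4) = 40*(q - 4) = 40*(-4 + q) = -160 + 40*q)
1/(-646 + E(-3, H(-4))) = 1/(-646 - 3*(-160 + 40*(-4))) = 1/(-646 - 3*(-160 - 160)) = 1/(-646 - 3*(-320)) = 1/(-646 + 960) = 1/314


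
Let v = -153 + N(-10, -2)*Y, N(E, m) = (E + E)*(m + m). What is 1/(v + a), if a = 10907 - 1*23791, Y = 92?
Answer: -1/5677 ≈ -0.00017615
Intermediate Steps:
a = -12884 (a = 10907 - 23791 = -12884)
N(E, m) = 4*E*m (N(E, m) = (2*E)*(2*m) = 4*E*m)
v = 7207 (v = -153 + (4*(-10)*(-2))*92 = -153 + 80*92 = -153 + 7360 = 7207)
1/(v + a) = 1/(7207 - 12884) = 1/(-5677) = -1/5677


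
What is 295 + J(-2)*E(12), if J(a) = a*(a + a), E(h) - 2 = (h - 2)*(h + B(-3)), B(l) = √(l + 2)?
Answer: 1271 + 80*I ≈ 1271.0 + 80.0*I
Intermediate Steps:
B(l) = √(2 + l)
E(h) = 2 + (-2 + h)*(I + h) (E(h) = 2 + (h - 2)*(h + √(2 - 3)) = 2 + (-2 + h)*(h + √(-1)) = 2 + (-2 + h)*(h + I) = 2 + (-2 + h)*(I + h))
J(a) = 2*a² (J(a) = a*(2*a) = 2*a²)
295 + J(-2)*E(12) = 295 + (2*(-2)²)*(2 + 12² - 2*I + 12*(-2 + I)) = 295 + (2*4)*(2 + 144 - 2*I + (-24 + 12*I)) = 295 + 8*(122 + 10*I) = 295 + (976 + 80*I) = 1271 + 80*I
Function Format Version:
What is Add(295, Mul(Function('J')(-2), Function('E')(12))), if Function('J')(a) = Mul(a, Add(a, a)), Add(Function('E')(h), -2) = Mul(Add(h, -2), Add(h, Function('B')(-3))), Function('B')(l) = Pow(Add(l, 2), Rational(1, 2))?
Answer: Add(1271, Mul(80, I)) ≈ Add(1271.0, Mul(80.000, I))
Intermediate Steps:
Function('B')(l) = Pow(Add(2, l), Rational(1, 2))
Function('E')(h) = Add(2, Mul(Add(-2, h), Add(I, h))) (Function('E')(h) = Add(2, Mul(Add(h, -2), Add(h, Pow(Add(2, -3), Rational(1, 2))))) = Add(2, Mul(Add(-2, h), Add(h, Pow(-1, Rational(1, 2))))) = Add(2, Mul(Add(-2, h), Add(h, I))) = Add(2, Mul(Add(-2, h), Add(I, h))))
Function('J')(a) = Mul(2, Pow(a, 2)) (Function('J')(a) = Mul(a, Mul(2, a)) = Mul(2, Pow(a, 2)))
Add(295, Mul(Function('J')(-2), Function('E')(12))) = Add(295, Mul(Mul(2, Pow(-2, 2)), Add(2, Pow(12, 2), Mul(-2, I), Mul(12, Add(-2, I))))) = Add(295, Mul(Mul(2, 4), Add(2, 144, Mul(-2, I), Add(-24, Mul(12, I))))) = Add(295, Mul(8, Add(122, Mul(10, I)))) = Add(295, Add(976, Mul(80, I))) = Add(1271, Mul(80, I))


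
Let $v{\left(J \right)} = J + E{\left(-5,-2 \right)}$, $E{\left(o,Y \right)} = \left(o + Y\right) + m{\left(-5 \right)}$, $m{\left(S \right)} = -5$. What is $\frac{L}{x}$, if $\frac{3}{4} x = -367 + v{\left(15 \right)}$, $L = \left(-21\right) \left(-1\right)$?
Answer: $- \frac{9}{208} \approx -0.043269$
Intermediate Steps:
$E{\left(o,Y \right)} = -5 + Y + o$ ($E{\left(o,Y \right)} = \left(o + Y\right) - 5 = \left(Y + o\right) - 5 = -5 + Y + o$)
$L = 21$
$v{\left(J \right)} = -12 + J$ ($v{\left(J \right)} = J - 12 = -12 + J$)
$x = - \frac{1456}{3}$ ($x = \frac{4 \left(-367 + \left(-12 + 15\right)\right)}{3} = \frac{4 \left(-367 + 3\right)}{3} = \frac{4}{3} \left(-364\right) = - \frac{1456}{3} \approx -485.33$)
$\frac{L}{x} = \frac{21}{- \frac{1456}{3}} = 21 \left(- \frac{3}{1456}\right) = - \frac{9}{208}$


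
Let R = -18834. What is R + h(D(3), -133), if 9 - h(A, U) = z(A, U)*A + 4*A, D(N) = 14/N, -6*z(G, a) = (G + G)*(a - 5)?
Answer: -178609/9 ≈ -19845.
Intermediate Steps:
z(G, a) = -G*(-5 + a)/3 (z(G, a) = -(G + G)*(a - 5)/6 = -2*G*(-5 + a)/6 = -G*(-5 + a)/3)
h(A, U) = 9 - 4*A - A²*(5 - U)/3 (h(A, U) = 9 - ((A*(5 - U)/3)*A + 4*A) = 9 - (A²*(5 - U)/3 + 4*A) = 9 - (4*A + A²*(5 - U)/3) = 9 + (-4*A - A²*(5 - U)/3) = 9 - 4*A - A²*(5 - U)/3)
R + h(D(3), -133) = -18834 + (9 - 56/3 + (14/3)²*(-5 - 133)/3) = -18834 + (9 - 56/3 + (⅓)*(14*(⅓))²*(-138)) = -18834 + (9 - 4*14/3 + (⅓)*(14/3)²*(-138)) = -18834 + (9 - 56/3 + (⅓)*(196/9)*(-138)) = -18834 + (9 - 56/3 - 9016/9) = -18834 - 9103/9 = -178609/9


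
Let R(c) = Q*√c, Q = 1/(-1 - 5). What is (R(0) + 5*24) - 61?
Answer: 59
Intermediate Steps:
Q = -⅙ (Q = 1/(-6) = -⅙ ≈ -0.16667)
R(c) = -√c/6
(R(0) + 5*24) - 61 = (-√0/6 + 5*24) - 61 = (-⅙*0 + 120) - 61 = (0 + 120) - 61 = 120 - 61 = 59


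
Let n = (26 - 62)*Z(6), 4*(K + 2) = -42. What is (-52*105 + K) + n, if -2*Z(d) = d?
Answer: -10729/2 ≈ -5364.5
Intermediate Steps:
K = -25/2 (K = -2 + (¼)*(-42) = -2 - 21/2 = -25/2 ≈ -12.500)
Z(d) = -d/2
n = 108 (n = (26 - 62)*(-½*6) = -36*(-3) = 108)
(-52*105 + K) + n = (-52*105 - 25/2) + 108 = (-5460 - 25/2) + 108 = -10945/2 + 108 = -10729/2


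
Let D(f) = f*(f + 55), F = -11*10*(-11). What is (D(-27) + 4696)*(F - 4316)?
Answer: -12237640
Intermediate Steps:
F = 1210 (F = -110*(-11) = 1210)
D(f) = f*(55 + f)
(D(-27) + 4696)*(F - 4316) = (-27*(55 - 27) + 4696)*(1210 - 4316) = (-27*28 + 4696)*(-3106) = (-756 + 4696)*(-3106) = 3940*(-3106) = -12237640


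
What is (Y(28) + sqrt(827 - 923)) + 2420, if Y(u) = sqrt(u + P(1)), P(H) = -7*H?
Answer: 2420 + sqrt(21) + 4*I*sqrt(6) ≈ 2424.6 + 9.798*I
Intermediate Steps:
Y(u) = sqrt(-7 + u) (Y(u) = sqrt(u - 7*1) = sqrt(u - 7) = sqrt(-7 + u))
(Y(28) + sqrt(827 - 923)) + 2420 = (sqrt(-7 + 28) + sqrt(827 - 923)) + 2420 = (sqrt(21) + sqrt(-96)) + 2420 = (sqrt(21) + 4*I*sqrt(6)) + 2420 = 2420 + sqrt(21) + 4*I*sqrt(6)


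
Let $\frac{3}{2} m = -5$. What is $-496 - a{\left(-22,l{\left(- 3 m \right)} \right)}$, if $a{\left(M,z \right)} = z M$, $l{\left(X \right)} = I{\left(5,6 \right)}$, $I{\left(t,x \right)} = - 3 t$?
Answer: $-826$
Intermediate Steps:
$m = - \frac{10}{3}$ ($m = \frac{2}{3} \left(-5\right) = - \frac{10}{3} \approx -3.3333$)
$l{\left(X \right)} = -15$ ($l{\left(X \right)} = \left(-3\right) 5 = -15$)
$a{\left(M,z \right)} = M z$
$-496 - a{\left(-22,l{\left(- 3 m \right)} \right)} = -496 - \left(-22\right) \left(-15\right) = -496 - 330 = -826$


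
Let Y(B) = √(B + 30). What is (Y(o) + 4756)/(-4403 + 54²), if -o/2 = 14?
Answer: -4756/1487 - √2/1487 ≈ -3.1993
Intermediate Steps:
o = -28 (o = -2*14 = -28)
Y(B) = √(30 + B)
(Y(o) + 4756)/(-4403 + 54²) = (√(30 - 28) + 4756)/(-4403 + 54²) = (√2 + 4756)/(-4403 + 2916) = (4756 + √2)/(-1487) = (4756 + √2)*(-1/1487) = -4756/1487 - √2/1487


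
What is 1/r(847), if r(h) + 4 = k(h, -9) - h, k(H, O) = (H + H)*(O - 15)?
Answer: -1/41507 ≈ -2.4092e-5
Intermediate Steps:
k(H, O) = 2*H*(-15 + O) (k(H, O) = (2*H)*(-15 + O) = 2*H*(-15 + O))
r(h) = -4 - 49*h (r(h) = -4 + (2*h*(-15 - 9) - h) = -4 + (2*h*(-24) - h) = -4 + (-48*h - h) = -4 - 49*h)
1/r(847) = 1/(-4 - 49*847) = 1/(-4 - 41503) = 1/(-41507) = -1/41507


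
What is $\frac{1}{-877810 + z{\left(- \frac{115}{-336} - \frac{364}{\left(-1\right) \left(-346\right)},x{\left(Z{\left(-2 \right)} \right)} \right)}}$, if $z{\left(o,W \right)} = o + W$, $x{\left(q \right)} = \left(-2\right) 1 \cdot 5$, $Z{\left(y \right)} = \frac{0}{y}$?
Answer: $- \frac{58128}{51025962217} \approx -1.1392 \cdot 10^{-6}$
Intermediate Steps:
$Z{\left(y \right)} = 0$
$x{\left(q \right)} = -10$ ($x{\left(q \right)} = \left(-2\right) 5 = -10$)
$z{\left(o,W \right)} = W + o$
$\frac{1}{-877810 + z{\left(- \frac{115}{-336} - \frac{364}{\left(-1\right) \left(-346\right)},x{\left(Z{\left(-2 \right)} \right)} \right)}} = \frac{1}{-877810 - \frac{622537}{58128}} = \frac{1}{- \frac{51025962217}{58128}} = - \frac{58128}{51025962217}$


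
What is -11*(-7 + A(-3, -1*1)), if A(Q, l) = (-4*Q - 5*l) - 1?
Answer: -99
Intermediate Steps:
A(Q, l) = -1 - 5*l - 4*Q (A(Q, l) = (-5*l - 4*Q) - 1 = -1 - 5*l - 4*Q)
-11*(-7 + A(-3, -1*1)) = -11*(-7 + (-1 - (-5) - 4*(-3))) = -11*(-7 + (-1 - 5*(-1) + 12)) = -11*(-7 + (-1 + 5 + 12)) = -11*(-7 + 16) = -11*9 = -99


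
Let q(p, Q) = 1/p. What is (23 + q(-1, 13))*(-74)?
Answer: -1628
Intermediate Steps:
(23 + q(-1, 13))*(-74) = (23 + 1/(-1))*(-74) = (23 - 1)*(-74) = 22*(-74) = -1628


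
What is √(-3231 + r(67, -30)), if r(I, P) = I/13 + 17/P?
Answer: I*√490737390/390 ≈ 56.802*I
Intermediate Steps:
r(I, P) = 17/P + I/13 (r(I, P) = I*(1/13) + 17/P = I/13 + 17/P = 17/P + I/13)
√(-3231 + r(67, -30)) = √(-3231 + (17/(-30) + (1/13)*67)) = √(-3231 + (17*(-1/30) + 67/13)) = √(-3231 + (-17/30 + 67/13)) = √(-3231 + 1789/390) = √(-1258301/390) = I*√490737390/390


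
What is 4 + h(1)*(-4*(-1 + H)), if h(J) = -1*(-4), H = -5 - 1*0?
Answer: 100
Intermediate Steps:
H = -5 (H = -5 + 0 = -5)
h(J) = 4
4 + h(1)*(-4*(-1 + H)) = 4 + 4*(-4*(-1 - 5)) = 4 + 4*(-4*(-6)) = 4 + 4*24 = 4 + 96 = 100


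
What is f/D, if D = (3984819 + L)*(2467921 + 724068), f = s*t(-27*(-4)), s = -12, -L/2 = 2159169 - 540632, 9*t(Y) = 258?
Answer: -344/2386793814805 ≈ -1.4413e-10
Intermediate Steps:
t(Y) = 86/3 (t(Y) = (⅑)*258 = 86/3)
L = -3237074 (L = -2*(2159169 - 540632) = -2*1618537 = -3237074)
f = -344 (f = -12*86/3 = -344)
D = 2386793814805 (D = (3984819 - 3237074)*(2467921 + 724068) = 747745*3191989 = 2386793814805)
f/D = -344/2386793814805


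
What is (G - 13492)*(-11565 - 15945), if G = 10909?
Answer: 71058330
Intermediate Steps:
(G - 13492)*(-11565 - 15945) = (10909 - 13492)*(-11565 - 15945) = -2583*(-27510) = 71058330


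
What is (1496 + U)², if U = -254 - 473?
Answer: 591361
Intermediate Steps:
U = -727
(1496 + U)² = (1496 - 727)² = 769² = 591361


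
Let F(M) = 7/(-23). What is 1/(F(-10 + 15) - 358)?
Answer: -23/8241 ≈ -0.0027909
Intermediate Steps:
F(M) = -7/23 (F(M) = 7*(-1/23) = -7/23)
1/(F(-10 + 15) - 358) = 1/(-7/23 - 358) = 1/(-8241/23) = -23/8241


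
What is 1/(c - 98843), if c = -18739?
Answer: -1/117582 ≈ -8.5047e-6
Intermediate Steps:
1/(c - 98843) = 1/(-18739 - 98843) = 1/(-117582) = -1/117582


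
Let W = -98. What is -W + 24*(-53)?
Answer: -1174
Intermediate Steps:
-W + 24*(-53) = -1*(-98) + 24*(-53) = 98 - 1272 = -1174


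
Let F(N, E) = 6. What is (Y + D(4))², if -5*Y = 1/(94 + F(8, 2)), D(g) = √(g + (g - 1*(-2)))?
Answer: 2500001/250000 - √10/250 ≈ 9.9874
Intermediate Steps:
D(g) = √(2 + 2*g) (D(g) = √(g + (g + 2)) = √(g + (2 + g)) = √(2 + 2*g))
Y = -1/500 (Y = -1/(5*(94 + 6)) = -⅕/100 = -⅕*1/100 = -1/500 ≈ -0.0020000)
(Y + D(4))² = (-1/500 + √(2 + 2*4))² = (-1/500 + √(2 + 8))² = (-1/500 + √10)²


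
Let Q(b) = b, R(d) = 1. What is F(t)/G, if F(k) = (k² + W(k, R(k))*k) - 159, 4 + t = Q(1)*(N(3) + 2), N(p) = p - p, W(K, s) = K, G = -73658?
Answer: 151/73658 ≈ 0.0020500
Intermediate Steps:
N(p) = 0
t = -2 (t = -4 + 1*(0 + 2) = -4 + 1*2 = -4 + 2 = -2)
F(k) = -159 + 2*k² (F(k) = (k² + k*k) - 159 = (k² + k²) - 159 = 2*k² - 159 = -159 + 2*k²)
F(t)/G = (-159 + 2*(-2)²)/(-73658) = (-159 + 2*4)*(-1/73658) = (-159 + 8)*(-1/73658) = -151*(-1/73658) = 151/73658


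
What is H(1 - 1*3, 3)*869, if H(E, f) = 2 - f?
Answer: -869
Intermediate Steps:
H(1 - 1*3, 3)*869 = (2 - 1*3)*869 = (2 - 3)*869 = -1*869 = -869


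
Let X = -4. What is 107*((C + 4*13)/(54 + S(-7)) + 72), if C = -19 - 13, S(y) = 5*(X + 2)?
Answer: 85279/11 ≈ 7752.6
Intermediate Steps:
S(y) = -10 (S(y) = 5*(-4 + 2) = 5*(-2) = -10)
C = -32
107*((C + 4*13)/(54 + S(-7)) + 72) = 107*((-32 + 4*13)/(54 - 10) + 72) = 107*((-32 + 52)/44 + 72) = 107*(20*(1/44) + 72) = 107*(5/11 + 72) = 107*(797/11) = 85279/11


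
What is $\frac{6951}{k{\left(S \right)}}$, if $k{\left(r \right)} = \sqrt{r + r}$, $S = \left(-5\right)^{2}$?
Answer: $\frac{6951 \sqrt{2}}{10} \approx 983.02$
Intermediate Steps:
$S = 25$
$k{\left(r \right)} = \sqrt{2} \sqrt{r}$ ($k{\left(r \right)} = \sqrt{2 r} = \sqrt{2} \sqrt{r}$)
$\frac{6951}{k{\left(S \right)}} = \frac{6951}{\sqrt{2} \sqrt{25}} = \frac{6951}{\sqrt{2} \cdot 5} = \frac{6951}{5 \sqrt{2}} = 6951 \frac{\sqrt{2}}{10} = \frac{6951 \sqrt{2}}{10}$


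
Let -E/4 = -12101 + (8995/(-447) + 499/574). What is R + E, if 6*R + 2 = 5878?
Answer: 2115072868/42763 ≈ 49460.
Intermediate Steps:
R = 2938/3 (R = -⅓ + (⅙)*5878 = -⅓ + 2939/3 = 2938/3 ≈ 979.33)
E = 6219580910/128289 (E = -4*(-12101 + (8995/(-447) + 499/574)) = -4*(-12101 + (8995*(-1/447) + 499*(1/574))) = -4*(-12101 + (-8995/447 + 499/574)) = -4*(-12101 - 4940077/256578) = -4*(-3109790455/256578) = 6219580910/128289 ≈ 48481.)
R + E = 2938/3 + 6219580910/128289 = 2115072868/42763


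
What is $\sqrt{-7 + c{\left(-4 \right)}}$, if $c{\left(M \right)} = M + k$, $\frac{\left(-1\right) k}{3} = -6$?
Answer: $\sqrt{7} \approx 2.6458$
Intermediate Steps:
$k = 18$ ($k = \left(-3\right) \left(-6\right) = 18$)
$c{\left(M \right)} = 18 + M$ ($c{\left(M \right)} = M + 18 = 18 + M$)
$\sqrt{-7 + c{\left(-4 \right)}} = \sqrt{-7 + \left(18 - 4\right)} = \sqrt{-7 + 14} = \sqrt{7}$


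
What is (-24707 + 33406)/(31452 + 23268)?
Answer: 8699/54720 ≈ 0.15897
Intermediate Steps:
(-24707 + 33406)/(31452 + 23268) = 8699/54720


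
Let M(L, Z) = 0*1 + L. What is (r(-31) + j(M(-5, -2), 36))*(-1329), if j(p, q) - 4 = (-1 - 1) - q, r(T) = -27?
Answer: 81069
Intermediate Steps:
M(L, Z) = L (M(L, Z) = 0 + L = L)
j(p, q) = 2 - q (j(p, q) = 4 + ((-1 - 1) - q) = 4 + (-2 - q) = 2 - q)
(r(-31) + j(M(-5, -2), 36))*(-1329) = (-27 + (2 - 1*36))*(-1329) = (-27 + (2 - 36))*(-1329) = (-27 - 34)*(-1329) = -61*(-1329) = 81069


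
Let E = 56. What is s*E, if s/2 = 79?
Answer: 8848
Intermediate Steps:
s = 158 (s = 2*79 = 158)
s*E = 158*56 = 8848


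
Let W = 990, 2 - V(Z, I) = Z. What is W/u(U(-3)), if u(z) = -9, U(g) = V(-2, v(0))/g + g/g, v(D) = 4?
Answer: -110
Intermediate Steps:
V(Z, I) = 2 - Z
U(g) = 1 + 4/g (U(g) = (2 - 1*(-2))/g + g/g = (2 + 2)/g + 1 = 4/g + 1 = 1 + 4/g)
W/u(U(-3)) = 990/(-9) = 990*(-1/9) = -110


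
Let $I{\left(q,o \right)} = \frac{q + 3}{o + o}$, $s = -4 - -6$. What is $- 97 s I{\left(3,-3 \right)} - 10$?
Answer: $184$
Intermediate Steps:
$s = 2$ ($s = -4 + 6 = 2$)
$I{\left(q,o \right)} = \frac{3 + q}{2 o}$
$- 97 s I{\left(3,-3 \right)} - 10 = - 97 \cdot 2 \frac{3 + 3}{2 \left(-3\right)} - 10 = - 97 \cdot 2 \cdot \frac{1}{2} \left(- \frac{1}{3}\right) 6 - 10 = - 97 \cdot 2 \left(-1\right) - 10 = \left(-97\right) \left(-2\right) - 10 = 194 - 10 = 184$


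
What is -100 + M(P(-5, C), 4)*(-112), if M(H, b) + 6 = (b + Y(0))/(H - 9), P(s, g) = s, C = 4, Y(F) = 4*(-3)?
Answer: 508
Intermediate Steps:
Y(F) = -12
M(H, b) = -6 + (-12 + b)/(-9 + H) (M(H, b) = -6 + (b - 12)/(H - 9) = -6 + (-12 + b)/(-9 + H))
-100 + M(P(-5, C), 4)*(-112) = -100 + ((42 + 4 - 6*(-5))/(-9 - 5))*(-112) = -100 + ((42 + 4 + 30)/(-14))*(-112) = -100 - 1/14*76*(-112) = -100 - 38/7*(-112) = -100 + 608 = 508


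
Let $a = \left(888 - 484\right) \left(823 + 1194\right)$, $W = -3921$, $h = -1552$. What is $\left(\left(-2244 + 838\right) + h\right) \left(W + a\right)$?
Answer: $-2398781226$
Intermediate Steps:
$a = 814868$ ($a = 404 \cdot 2017 = 814868$)
$\left(\left(-2244 + 838\right) + h\right) \left(W + a\right) = \left(\left(-2244 + 838\right) - 1552\right) \left(-3921 + 814868\right) = \left(-1406 - 1552\right) 810947 = \left(-2958\right) 810947 = -2398781226$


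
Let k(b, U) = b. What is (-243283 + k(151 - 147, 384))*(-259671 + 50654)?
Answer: 50849446743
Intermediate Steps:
(-243283 + k(151 - 147, 384))*(-259671 + 50654) = (-243283 + (151 - 147))*(-259671 + 50654) = (-243283 + 4)*(-209017) = -243279*(-209017) = 50849446743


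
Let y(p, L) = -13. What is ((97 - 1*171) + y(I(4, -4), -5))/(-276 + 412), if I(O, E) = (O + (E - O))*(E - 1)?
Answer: -87/136 ≈ -0.63971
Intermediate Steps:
I(O, E) = E*(-1 + E)
((97 - 1*171) + y(I(4, -4), -5))/(-276 + 412) = ((97 - 1*171) - 13)/(-276 + 412) = ((97 - 171) - 13)/136 = (-74 - 13)*(1/136) = -87*1/136 = -87/136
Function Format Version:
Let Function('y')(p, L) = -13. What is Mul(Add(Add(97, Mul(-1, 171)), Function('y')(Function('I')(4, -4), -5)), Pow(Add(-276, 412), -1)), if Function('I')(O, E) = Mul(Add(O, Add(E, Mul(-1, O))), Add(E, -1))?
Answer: Rational(-87, 136) ≈ -0.63971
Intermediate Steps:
Function('I')(O, E) = Mul(E, Add(-1, E))
Mul(Add(Add(97, Mul(-1, 171)), Function('y')(Function('I')(4, -4), -5)), Pow(Add(-276, 412), -1)) = Mul(Add(Add(97, Mul(-1, 171)), -13), Pow(Add(-276, 412), -1)) = Mul(Add(Add(97, -171), -13), Pow(136, -1)) = Mul(Add(-74, -13), Rational(1, 136)) = Mul(-87, Rational(1, 136)) = Rational(-87, 136)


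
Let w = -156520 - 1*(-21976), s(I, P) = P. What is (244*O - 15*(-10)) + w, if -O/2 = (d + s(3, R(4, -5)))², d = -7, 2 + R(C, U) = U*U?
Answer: -259322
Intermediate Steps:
R(C, U) = -2 + U² (R(C, U) = -2 + U*U = -2 + U²)
O = -512 (O = -2*(-7 + (-2 + (-5)²))² = -2*(-7 + (-2 + 25))² = -2*(-7 + 23)² = -2*16² = -2*256 = -512)
w = -134544 (w = -156520 + 21976 = -134544)
(244*O - 15*(-10)) + w = (244*(-512) - 15*(-10)) - 134544 = (-124928 + 150) - 134544 = -124778 - 134544 = -259322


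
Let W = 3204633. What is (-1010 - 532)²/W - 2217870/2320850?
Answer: -2787764583/13048197365 ≈ -0.21365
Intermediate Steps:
(-1010 - 532)²/W - 2217870/2320850 = (-1010 - 532)²/3204633 - 2217870/2320850 = (-1542)²*(1/3204633) - 2217870*1/2320850 = 2377764*(1/3204633) - 11673/12215 = 792588/1068211 - 11673/12215 = -2787764583/13048197365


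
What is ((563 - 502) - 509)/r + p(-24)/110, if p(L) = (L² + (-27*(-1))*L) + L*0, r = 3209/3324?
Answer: -82018884/176495 ≈ -464.71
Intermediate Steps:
r = 3209/3324 (r = 3209*(1/3324) = 3209/3324 ≈ 0.96540)
p(L) = L² + 27*L (p(L) = (L² + 27*L) + 0 = L² + 27*L)
((563 - 502) - 509)/r + p(-24)/110 = ((563 - 502) - 509)/(3209/3324) - 24*(27 - 24)/110 = (61 - 509)*(3324/3209) - 24*3*(1/110) = -448*3324/3209 - 72*1/110 = -1489152/3209 - 36/55 = -82018884/176495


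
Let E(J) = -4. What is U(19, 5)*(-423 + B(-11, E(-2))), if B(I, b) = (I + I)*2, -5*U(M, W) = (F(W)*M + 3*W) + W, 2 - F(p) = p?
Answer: -17279/5 ≈ -3455.8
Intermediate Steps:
F(p) = 2 - p
U(M, W) = -4*W/5 - M*(2 - W)/5 (U(M, W) = -(((2 - W)*M + 3*W) + W)/5 = -((M*(2 - W) + 3*W) + W)/5 = -((3*W + M*(2 - W)) + W)/5 = -(4*W + M*(2 - W))/5 = -4*W/5 - M*(2 - W)/5)
B(I, b) = 4*I (B(I, b) = (2*I)*2 = 4*I)
U(19, 5)*(-423 + B(-11, E(-2))) = (-⅘*5 + (⅕)*19*(-2 + 5))*(-423 + 4*(-11)) = (-4 + (⅕)*19*3)*(-423 - 44) = (-4 + 57/5)*(-467) = (37/5)*(-467) = -17279/5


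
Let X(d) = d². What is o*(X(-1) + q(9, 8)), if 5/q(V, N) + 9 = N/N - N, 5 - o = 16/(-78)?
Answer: 2233/624 ≈ 3.5785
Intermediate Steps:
o = 203/39 (o = 5 - 16/(-78) = 5 - 16*(-1)/78 = 5 - 1*(-8/39) = 5 + 8/39 = 203/39 ≈ 5.2051)
q(V, N) = 5/(-8 - N) (q(V, N) = 5/(-9 + (N/N - N)) = 5/(-9 + (1 - N)) = 5/(-8 - N))
o*(X(-1) + q(9, 8)) = 203*((-1)² - 5/(8 + 8))/39 = 203*(1 - 5/16)/39 = (203/39)*(11/16) = 2233/624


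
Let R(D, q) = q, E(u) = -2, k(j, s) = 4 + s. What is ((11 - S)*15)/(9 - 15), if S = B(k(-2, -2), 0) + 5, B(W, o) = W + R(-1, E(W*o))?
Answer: -15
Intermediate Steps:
B(W, o) = -2 + W (B(W, o) = W - 2 = -2 + W)
S = 5 (S = (-2 + (4 - 2)) + 5 = (-2 + 2) + 5 = 0 + 5 = 5)
((11 - S)*15)/(9 - 15) = ((11 - 1*5)*15)/(9 - 15) = ((11 - 5)*15)/(-6) = (6*15)*(-⅙) = 90*(-⅙) = -15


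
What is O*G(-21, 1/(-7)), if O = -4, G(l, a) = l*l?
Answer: -1764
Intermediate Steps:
G(l, a) = l²
O*G(-21, 1/(-7)) = -4*(-21)² = -4*441 = -1764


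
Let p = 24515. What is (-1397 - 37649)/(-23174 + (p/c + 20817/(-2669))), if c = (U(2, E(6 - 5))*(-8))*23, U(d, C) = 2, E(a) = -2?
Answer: 38350668832/22834408599 ≈ 1.6795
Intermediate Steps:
c = -368 (c = (2*(-8))*23 = -16*23 = -368)
(-1397 - 37649)/(-23174 + (p/c + 20817/(-2669))) = (-1397 - 37649)/(-23174 + (24515/(-368) + 20817/(-2669))) = -39046/(-23174 + (24515*(-1/368) + 20817*(-1/2669))) = -39046/(-23174 + (-24515/368 - 20817/2669)) = -39046/(-23174 - 73091191/982192) = -39046/(-22834408599/982192) = -39046*(-982192/22834408599) = 38350668832/22834408599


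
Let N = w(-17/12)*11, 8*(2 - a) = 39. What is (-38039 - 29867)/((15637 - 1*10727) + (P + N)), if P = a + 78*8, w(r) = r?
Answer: -85776/6967 ≈ -12.312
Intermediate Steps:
a = -23/8 (a = 2 - ⅛*39 = 2 - 39/8 = -23/8 ≈ -2.8750)
N = -187/12 (N = -17/12*11 = -187/12 ≈ -15.583)
P = 4969/8 (P = -23/8 + 78*8 = -23/8 + 624 = 4969/8 ≈ 621.13)
(-38039 - 29867)/((15637 - 1*10727) + (P + N)) = (-38039 - 29867)/((15637 - 1*10727) + (4969/8 - 187/12)) = -67906/((15637 - 10727) + 14533/24) = -67906/(4910 + 14533/24) = -67906/132373/24 = -67906*24/132373 = -85776/6967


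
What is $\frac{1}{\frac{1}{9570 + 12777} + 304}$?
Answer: $\frac{22347}{6793489} \approx 0.0032895$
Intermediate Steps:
$\frac{1}{\frac{1}{9570 + 12777} + 304} = \frac{1}{\frac{1}{22347} + 304} = \frac{1}{\frac{6793489}{22347}} = \frac{22347}{6793489}$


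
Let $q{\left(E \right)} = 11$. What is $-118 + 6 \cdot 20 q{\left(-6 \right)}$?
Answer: $1202$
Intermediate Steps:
$-118 + 6 \cdot 20 q{\left(-6 \right)} = -118 + 6 \cdot 20 \cdot 11 = -118 + 120 \cdot 11 = -118 + 1320 = 1202$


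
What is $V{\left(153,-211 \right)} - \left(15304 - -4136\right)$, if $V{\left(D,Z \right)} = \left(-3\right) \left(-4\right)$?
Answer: $-19428$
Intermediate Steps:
$V{\left(D,Z \right)} = 12$
$V{\left(153,-211 \right)} - \left(15304 - -4136\right) = 12 - \left(15304 - -4136\right) = 12 - \left(15304 + 4136\right) = 12 - 19440 = -19428$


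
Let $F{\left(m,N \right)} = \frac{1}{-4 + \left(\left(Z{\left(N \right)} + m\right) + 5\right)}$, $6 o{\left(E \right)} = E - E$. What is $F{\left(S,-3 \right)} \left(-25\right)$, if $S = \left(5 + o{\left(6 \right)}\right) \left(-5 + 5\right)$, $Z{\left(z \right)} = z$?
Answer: $\frac{25}{2} \approx 12.5$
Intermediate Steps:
$o{\left(E \right)} = 0$ ($o{\left(E \right)} = \frac{E - E}{6} = \frac{1}{6} \cdot 0 = 0$)
$S = 0$ ($S = \left(5 + 0\right) \left(-5 + 5\right) = 5 \cdot 0 = 0$)
$F{\left(m,N \right)} = \frac{1}{1 + N + m}$ ($F{\left(m,N \right)} = \frac{1}{-4 + \left(\left(N + m\right) + 5\right)} = \frac{1}{-4 + \left(5 + N + m\right)} = \frac{1}{1 + N + m}$)
$F{\left(S,-3 \right)} \left(-25\right) = \frac{1}{1 - 3 + 0} \left(-25\right) = \frac{1}{-2} \left(-25\right) = \left(- \frac{1}{2}\right) \left(-25\right) = \frac{25}{2}$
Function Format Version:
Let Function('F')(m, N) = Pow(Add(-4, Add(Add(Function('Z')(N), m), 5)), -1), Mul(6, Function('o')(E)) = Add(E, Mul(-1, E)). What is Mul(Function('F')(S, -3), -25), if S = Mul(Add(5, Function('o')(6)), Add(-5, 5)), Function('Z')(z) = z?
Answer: Rational(25, 2) ≈ 12.500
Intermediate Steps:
Function('o')(E) = 0 (Function('o')(E) = Mul(Rational(1, 6), Add(E, Mul(-1, E))) = Mul(Rational(1, 6), 0) = 0)
S = 0 (S = Mul(Add(5, 0), Add(-5, 5)) = Mul(5, 0) = 0)
Function('F')(m, N) = Pow(Add(1, N, m), -1) (Function('F')(m, N) = Pow(Add(-4, Add(Add(N, m), 5)), -1) = Pow(Add(-4, Add(5, N, m)), -1) = Pow(Add(1, N, m), -1))
Mul(Function('F')(S, -3), -25) = Mul(Pow(Add(1, -3, 0), -1), -25) = Mul(Pow(-2, -1), -25) = Mul(Rational(-1, 2), -25) = Rational(25, 2)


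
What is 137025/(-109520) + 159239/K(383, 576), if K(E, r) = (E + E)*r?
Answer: -537722089/604024704 ≈ -0.89023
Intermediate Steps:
K(E, r) = 2*E*r (K(E, r) = (2*E)*r = 2*E*r)
137025/(-109520) + 159239/K(383, 576) = 137025/(-109520) + 159239/((2*383*576)) = 137025*(-1/109520) + 159239/441216 = -27405/21904 + 159239*(1/441216) = -27405/21904 + 159239/441216 = -537722089/604024704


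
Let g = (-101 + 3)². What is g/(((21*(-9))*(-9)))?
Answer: 1372/243 ≈ 5.6461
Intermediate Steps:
g = 9604 (g = (-98)² = 9604)
g/(((21*(-9))*(-9))) = 9604/(((21*(-9))*(-9))) = 9604/((-189*(-9))) = 9604/1701 = 9604*(1/1701) = 1372/243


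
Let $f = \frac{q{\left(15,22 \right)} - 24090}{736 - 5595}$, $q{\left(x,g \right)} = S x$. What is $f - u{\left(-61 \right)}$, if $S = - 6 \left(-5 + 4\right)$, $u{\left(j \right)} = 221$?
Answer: $- \frac{1049839}{4859} \approx -216.06$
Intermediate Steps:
$S = 6$ ($S = \left(-6\right) \left(-1\right) = 6$)
$q{\left(x,g \right)} = 6 x$
$f = \frac{24000}{4859}$ ($f = \frac{6 \cdot 15 - 24090}{736 - 5595} = \frac{90 - 24090}{-4859} = \left(-24000\right) \left(- \frac{1}{4859}\right) = \frac{24000}{4859} \approx 4.9393$)
$f - u{\left(-61 \right)} = \frac{24000}{4859} - 221 = - \frac{1049839}{4859}$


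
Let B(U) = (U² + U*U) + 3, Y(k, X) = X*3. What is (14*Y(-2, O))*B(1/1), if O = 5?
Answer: 1050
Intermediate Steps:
Y(k, X) = 3*X
B(U) = 3 + 2*U² (B(U) = (U² + U²) + 3 = 2*U² + 3 = 3 + 2*U²)
(14*Y(-2, O))*B(1/1) = (14*(3*5))*(3 + 2*(1/1)²) = (14*15)*(3 + 2*1²) = 210*(3 + 2*1) = 210*(3 + 2) = 210*5 = 1050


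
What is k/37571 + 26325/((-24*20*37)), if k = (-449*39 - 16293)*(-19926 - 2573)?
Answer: 900432598959/44484064 ≈ 20242.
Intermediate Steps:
k = 760556196 (k = (-17511 - 16293)*(-22499) = -33804*(-22499) = 760556196)
k/37571 + 26325/((-24*20*37)) = 760556196/37571 + 26325/((-24*20*37)) = 760556196*(1/37571) + 26325/((-480*37)) = 760556196/37571 + 26325/(-17760) = 760556196/37571 + 26325*(-1/17760) = 760556196/37571 - 1755/1184 = 900432598959/44484064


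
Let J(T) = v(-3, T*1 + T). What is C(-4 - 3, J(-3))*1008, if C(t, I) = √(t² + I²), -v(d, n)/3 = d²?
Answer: 1008*√778 ≈ 28116.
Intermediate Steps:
v(d, n) = -3*d²
J(T) = -27 (J(T) = -3*(-3)² = -3*9 = -27)
C(t, I) = √(I² + t²)
C(-4 - 3, J(-3))*1008 = √((-27)² + (-4 - 3)²)*1008 = √(729 + (-7)²)*1008 = √(729 + 49)*1008 = √778*1008 = 1008*√778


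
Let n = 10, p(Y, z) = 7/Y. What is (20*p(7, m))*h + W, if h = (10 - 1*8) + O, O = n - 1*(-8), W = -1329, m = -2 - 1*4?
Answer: -929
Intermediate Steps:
m = -6 (m = -2 - 4 = -6)
O = 18 (O = 10 - 1*(-8) = 10 + 8 = 18)
h = 20 (h = (10 - 1*8) + 18 = (10 - 8) + 18 = 2 + 18 = 20)
(20*p(7, m))*h + W = (20*(7/7))*20 - 1329 = (20*(7*(⅐)))*20 - 1329 = (20*1)*20 - 1329 = 20*20 - 1329 = 400 - 1329 = -929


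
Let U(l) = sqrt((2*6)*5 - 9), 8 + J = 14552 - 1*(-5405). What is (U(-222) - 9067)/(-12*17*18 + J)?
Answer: -9067/16277 + sqrt(51)/16277 ≈ -0.55661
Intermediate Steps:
J = 19949 (J = -8 + (14552 - 1*(-5405)) = -8 + (14552 + 5405) = -8 + 19957 = 19949)
U(l) = sqrt(51) (U(l) = sqrt(12*5 - 9) = sqrt(60 - 9) = sqrt(51))
(U(-222) - 9067)/(-12*17*18 + J) = (sqrt(51) - 9067)/(-12*17*18 + 19949) = (-9067 + sqrt(51))/(-204*18 + 19949) = (-9067 + sqrt(51))/(-3672 + 19949) = (-9067 + sqrt(51))/16277 = (-9067 + sqrt(51))*(1/16277) = -9067/16277 + sqrt(51)/16277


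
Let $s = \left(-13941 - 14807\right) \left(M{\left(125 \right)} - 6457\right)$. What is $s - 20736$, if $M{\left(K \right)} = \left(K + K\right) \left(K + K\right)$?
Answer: $-1611144900$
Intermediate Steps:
$M{\left(K \right)} = 4 K^{2}$ ($M{\left(K \right)} = 2 K 2 K = 4 K^{2}$)
$s = -1611124164$ ($s = \left(-13941 - 14807\right) \left(4 \cdot 125^{2} - 6457\right) = - 28748 \left(4 \cdot 15625 - 6457\right) = - 28748 \left(62500 - 6457\right) = \left(-28748\right) 56043 = -1611124164$)
$s - 20736 = -1611124164 - 20736 = -1611144900$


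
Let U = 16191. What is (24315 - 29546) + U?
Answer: 10960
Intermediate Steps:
(24315 - 29546) + U = (24315 - 29546) + 16191 = -5231 + 16191 = 10960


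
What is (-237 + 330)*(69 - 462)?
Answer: -36549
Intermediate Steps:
(-237 + 330)*(69 - 462) = 93*(-393) = -36549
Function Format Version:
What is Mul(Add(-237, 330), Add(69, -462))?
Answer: -36549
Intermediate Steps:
Mul(Add(-237, 330), Add(69, -462)) = Mul(93, -393) = -36549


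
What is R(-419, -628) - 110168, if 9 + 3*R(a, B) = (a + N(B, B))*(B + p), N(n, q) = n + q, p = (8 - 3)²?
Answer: 226504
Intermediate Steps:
p = 25 (p = 5² = 25)
R(a, B) = -3 + (25 + B)*(a + 2*B)/3 (R(a, B) = -3 + ((a + (B + B))*(B + 25))/3 = -3 + ((a + 2*B)*(25 + B))/3 = -3 + ((25 + B)*(a + 2*B))/3 = -3 + (25 + B)*(a + 2*B)/3)
R(-419, -628) - 110168 = (-3 + (⅔)*(-628)² + (25/3)*(-419) + (50/3)*(-628) + (⅓)*(-628)*(-419)) - 110168 = (-3 + (⅔)*394384 - 10475/3 - 31400/3 + 263132/3) - 110168 = (-3 + 788768/3 - 10475/3 - 31400/3 + 263132/3) - 110168 = 336672 - 110168 = 226504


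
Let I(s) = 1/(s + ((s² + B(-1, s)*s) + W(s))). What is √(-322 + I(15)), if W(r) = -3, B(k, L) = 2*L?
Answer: I*√151973331/687 ≈ 17.944*I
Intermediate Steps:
I(s) = 1/(-3 + s + 3*s²) (I(s) = 1/(s + ((s² + (2*s)*s) - 3)) = 1/(s + ((s² + 2*s²) - 3)) = 1/(s + (3*s² - 3)) = 1/(s + (-3 + 3*s²)) = 1/(-3 + s + 3*s²))
√(-322 + I(15)) = √(-322 + 1/(-3 + 15 + 3*15²)) = √(-322 + 1/(-3 + 15 + 3*225)) = √(-322 + 1/(-3 + 15 + 675)) = √(-322 + 1/687) = √(-221213/687) = I*√151973331/687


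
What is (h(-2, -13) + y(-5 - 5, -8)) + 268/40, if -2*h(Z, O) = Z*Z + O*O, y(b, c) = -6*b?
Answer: -99/5 ≈ -19.800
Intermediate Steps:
h(Z, O) = -O²/2 - Z²/2 (h(Z, O) = -(Z*Z + O*O)/2 = -(Z² + O²)/2 = -(O² + Z²)/2 = -O²/2 - Z²/2)
(h(-2, -13) + y(-5 - 5, -8)) + 268/40 = ((-½*(-13)² - ½*(-2)²) - 6*(-5 - 5)) + 268/40 = ((-½*169 - ½*4) - 6*(-10)) + 268*(1/40) = ((-169/2 - 2) + 60) + 67/10 = (-173/2 + 60) + 67/10 = -53/2 + 67/10 = -99/5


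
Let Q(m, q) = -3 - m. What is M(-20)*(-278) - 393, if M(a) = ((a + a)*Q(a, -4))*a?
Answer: -3781193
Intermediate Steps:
M(a) = 2*a²*(-3 - a) (M(a) = ((a + a)*(-3 - a))*a = ((2*a)*(-3 - a))*a = (2*a*(-3 - a))*a = 2*a²*(-3 - a))
M(-20)*(-278) - 393 = (2*(-20)²*(-3 - 1*(-20)))*(-278) - 393 = (2*400*(-3 + 20))*(-278) - 393 = (2*400*17)*(-278) - 393 = 13600*(-278) - 393 = -3780800 - 393 = -3781193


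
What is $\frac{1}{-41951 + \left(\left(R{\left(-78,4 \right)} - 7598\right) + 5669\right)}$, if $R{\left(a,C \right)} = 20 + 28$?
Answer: $- \frac{1}{43832} \approx -2.2814 \cdot 10^{-5}$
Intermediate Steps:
$R{\left(a,C \right)} = 48$
$\frac{1}{-41951 + \left(\left(R{\left(-78,4 \right)} - 7598\right) + 5669\right)} = \frac{1}{-41951 + \left(\left(48 - 7598\right) + 5669\right)} = \frac{1}{-41951 + \left(-7550 + 5669\right)} = \frac{1}{-41951 - 1881} = \frac{1}{-43832} = - \frac{1}{43832}$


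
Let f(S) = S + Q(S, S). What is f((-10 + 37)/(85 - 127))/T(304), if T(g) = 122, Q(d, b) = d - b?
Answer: -9/1708 ≈ -0.0052693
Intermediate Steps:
f(S) = S (f(S) = S + (S - S) = S + 0 = S)
f((-10 + 37)/(85 - 127))/T(304) = ((-10 + 37)/(85 - 127))/122 = (27/(-42))*(1/122) = (27*(-1/42))*(1/122) = -9/14*1/122 = -9/1708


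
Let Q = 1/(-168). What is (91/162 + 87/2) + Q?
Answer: 199837/4536 ≈ 44.056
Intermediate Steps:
Q = -1/168 ≈ -0.0059524
(91/162 + 87/2) + Q = (91/162 + 87/2) - 1/168 = 3569/81 - 1/168 = 199837/4536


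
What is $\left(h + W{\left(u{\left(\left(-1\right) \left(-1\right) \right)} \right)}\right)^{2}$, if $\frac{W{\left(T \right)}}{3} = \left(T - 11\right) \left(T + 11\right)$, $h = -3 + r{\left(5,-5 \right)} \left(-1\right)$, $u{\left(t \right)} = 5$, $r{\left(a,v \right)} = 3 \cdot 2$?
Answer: $88209$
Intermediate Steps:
$r{\left(a,v \right)} = 6$
$h = -9$ ($h = -3 + 6 \left(-1\right) = -3 - 6 = -9$)
$W{\left(T \right)} = 3 \left(-11 + T\right) \left(11 + T\right)$ ($W{\left(T \right)} = 3 \left(T - 11\right) \left(T + 11\right) = 3 \left(-11 + T\right) \left(11 + T\right)$)
$\left(h + W{\left(u{\left(\left(-1\right) \left(-1\right) \right)} \right)}\right)^{2} = \left(-9 - \left(363 - 3 \cdot 5^{2}\right)\right)^{2} = \left(-9 + \left(-363 + 3 \cdot 25\right)\right)^{2} = \left(-9 + \left(-363 + 75\right)\right)^{2} = \left(-9 - 288\right)^{2} = \left(-297\right)^{2} = 88209$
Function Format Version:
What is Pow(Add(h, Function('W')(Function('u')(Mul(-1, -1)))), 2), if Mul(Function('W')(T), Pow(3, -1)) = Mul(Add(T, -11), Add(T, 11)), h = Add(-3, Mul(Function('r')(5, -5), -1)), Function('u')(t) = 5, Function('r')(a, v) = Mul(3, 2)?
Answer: 88209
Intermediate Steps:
Function('r')(a, v) = 6
h = -9 (h = Add(-3, Mul(6, -1)) = Add(-3, -6) = -9)
Function('W')(T) = Mul(3, Add(-11, T), Add(11, T)) (Function('W')(T) = Mul(3, Mul(Add(T, -11), Add(T, 11))) = Mul(3, Mul(Add(-11, T), Add(11, T))) = Mul(3, Add(-11, T), Add(11, T)))
Pow(Add(h, Function('W')(Function('u')(Mul(-1, -1)))), 2) = Pow(Add(-9, Add(-363, Mul(3, Pow(5, 2)))), 2) = Pow(Add(-9, Add(-363, Mul(3, 25))), 2) = Pow(Add(-9, Add(-363, 75)), 2) = Pow(Add(-9, -288), 2) = Pow(-297, 2) = 88209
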